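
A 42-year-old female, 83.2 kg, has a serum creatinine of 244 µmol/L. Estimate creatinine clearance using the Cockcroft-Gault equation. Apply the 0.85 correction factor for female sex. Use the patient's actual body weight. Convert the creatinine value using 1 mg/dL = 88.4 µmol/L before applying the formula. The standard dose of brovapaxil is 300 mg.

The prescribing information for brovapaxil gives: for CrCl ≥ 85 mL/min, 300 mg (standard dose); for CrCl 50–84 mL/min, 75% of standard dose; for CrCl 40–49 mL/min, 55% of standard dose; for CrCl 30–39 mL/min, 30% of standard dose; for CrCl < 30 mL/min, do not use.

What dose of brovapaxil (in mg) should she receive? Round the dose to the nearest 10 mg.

90 mg

SCr = 244 / 88.4 = 2.76 mg/dL
CrCl = (140 − 42) × 83.2 / (72 × 2.76) × 0.85 = 8153.6 / 198.72 × 0.85 ≈ 34.9 mL/min
CrCl ≈ 35 mL/min → bracket 30–39 mL/min.
30% of 300 mg = 90 mg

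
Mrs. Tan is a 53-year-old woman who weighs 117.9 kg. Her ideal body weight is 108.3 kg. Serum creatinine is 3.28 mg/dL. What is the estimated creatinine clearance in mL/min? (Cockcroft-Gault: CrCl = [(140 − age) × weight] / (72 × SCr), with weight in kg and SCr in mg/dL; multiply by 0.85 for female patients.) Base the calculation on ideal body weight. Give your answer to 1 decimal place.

33.9 mL/min

CrCl = (140 − 53) × 108.3 / (72 × 3.28) × 0.85 = 9422.1 / 236.16 × 0.85 ≈ 33.9 mL/min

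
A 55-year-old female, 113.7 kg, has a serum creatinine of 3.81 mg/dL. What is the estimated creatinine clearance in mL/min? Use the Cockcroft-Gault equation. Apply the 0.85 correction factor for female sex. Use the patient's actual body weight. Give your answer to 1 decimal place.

CrCl = (140 − 55) × 113.7 / (72 × 3.81) × 0.85 = 9664.5 / 274.32 × 0.85 ≈ 29.9 mL/min

29.9 mL/min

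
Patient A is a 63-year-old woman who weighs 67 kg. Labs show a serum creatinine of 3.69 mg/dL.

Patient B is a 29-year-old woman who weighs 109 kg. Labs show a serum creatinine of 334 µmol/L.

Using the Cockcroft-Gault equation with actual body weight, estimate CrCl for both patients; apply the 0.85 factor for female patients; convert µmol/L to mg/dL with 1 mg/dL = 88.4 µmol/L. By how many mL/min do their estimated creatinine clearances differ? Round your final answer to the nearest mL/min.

Patient A: CrCl = (140 − 63) × 67 / (72 × 3.69) × 0.85 = 5159.0 / 265.68 × 0.85 ≈ 16.5 mL/min
Patient B: SCr = 334 / 88.4 = 3.778 mg/dL
Patient B: CrCl = (140 − 29) × 109 / (72 × 3.778) × 0.85 = 12099.0 / 272.02 × 0.85 ≈ 37.8 mL/min
|16.5 − 37.8| = 21.3 mL/min

21 mL/min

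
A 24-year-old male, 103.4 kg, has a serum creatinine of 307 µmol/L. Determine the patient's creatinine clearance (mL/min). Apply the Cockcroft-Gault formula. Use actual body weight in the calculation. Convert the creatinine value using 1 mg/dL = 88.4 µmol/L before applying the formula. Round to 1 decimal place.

SCr = 307 / 88.4 = 3.473 mg/dL
CrCl = (140 − 24) × 103.4 / (72 × 3.473) = 11994.4 / 250.06 ≈ 48.0 mL/min

48.0 mL/min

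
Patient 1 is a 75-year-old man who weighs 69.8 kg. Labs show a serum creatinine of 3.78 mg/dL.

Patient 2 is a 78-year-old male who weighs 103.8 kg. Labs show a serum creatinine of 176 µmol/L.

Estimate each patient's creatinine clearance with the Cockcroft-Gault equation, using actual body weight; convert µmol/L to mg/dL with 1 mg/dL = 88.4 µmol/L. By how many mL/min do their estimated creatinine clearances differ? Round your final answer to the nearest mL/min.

Patient 1: CrCl = (140 − 75) × 69.8 / (72 × 3.78) = 4537.0 / 272.16 ≈ 16.7 mL/min
Patient 2: SCr = 176 / 88.4 = 1.991 mg/dL
Patient 2: CrCl = (140 − 78) × 103.8 / (72 × 1.991) = 6435.6 / 143.35 ≈ 44.9 mL/min
|16.7 − 44.9| = 28.2 mL/min

28 mL/min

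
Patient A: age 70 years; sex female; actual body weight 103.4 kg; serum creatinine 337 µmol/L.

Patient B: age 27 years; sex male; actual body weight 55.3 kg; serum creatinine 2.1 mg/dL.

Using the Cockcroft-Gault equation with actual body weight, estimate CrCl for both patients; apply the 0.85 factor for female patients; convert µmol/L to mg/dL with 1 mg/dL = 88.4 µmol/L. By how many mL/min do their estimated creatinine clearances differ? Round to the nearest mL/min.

19 mL/min

Patient A: SCr = 337 / 88.4 = 3.812 mg/dL
Patient A: CrCl = (140 − 70) × 103.4 / (72 × 3.812) × 0.85 = 7238.0 / 274.46 × 0.85 ≈ 22.4 mL/min
Patient B: CrCl = (140 − 27) × 55.3 / (72 × 2.1) = 6248.9 / 151.20 ≈ 41.3 mL/min
|22.4 − 41.3| = 18.9 mL/min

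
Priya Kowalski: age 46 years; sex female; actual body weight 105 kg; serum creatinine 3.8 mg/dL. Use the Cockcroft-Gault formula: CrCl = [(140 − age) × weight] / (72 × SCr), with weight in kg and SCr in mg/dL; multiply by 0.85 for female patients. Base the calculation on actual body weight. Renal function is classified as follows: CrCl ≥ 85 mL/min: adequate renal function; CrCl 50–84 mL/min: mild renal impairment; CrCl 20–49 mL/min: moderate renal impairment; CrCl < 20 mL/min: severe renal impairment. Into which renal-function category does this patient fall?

moderate renal impairment

CrCl = (140 − 46) × 105 / (72 × 3.8) × 0.85 = 9870.0 / 273.60 × 0.85 ≈ 30.7 mL/min
31 mL/min falls in the 'moderate renal impairment' range.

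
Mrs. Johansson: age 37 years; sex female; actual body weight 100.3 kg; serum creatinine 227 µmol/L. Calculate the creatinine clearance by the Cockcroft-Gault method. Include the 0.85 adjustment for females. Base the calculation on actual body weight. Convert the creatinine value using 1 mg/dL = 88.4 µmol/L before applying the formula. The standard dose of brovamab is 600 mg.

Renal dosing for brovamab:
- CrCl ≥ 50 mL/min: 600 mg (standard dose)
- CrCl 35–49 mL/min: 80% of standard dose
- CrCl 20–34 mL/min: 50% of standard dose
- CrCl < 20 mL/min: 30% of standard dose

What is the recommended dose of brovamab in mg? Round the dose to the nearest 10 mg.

SCr = 227 / 88.4 = 2.568 mg/dL
CrCl = (140 − 37) × 100.3 / (72 × 2.568) × 0.85 = 10330.9 / 184.90 × 0.85 ≈ 47.5 mL/min
CrCl ≈ 47 mL/min → bracket 35–49 mL/min.
80% of 600 mg = 480 mg

480 mg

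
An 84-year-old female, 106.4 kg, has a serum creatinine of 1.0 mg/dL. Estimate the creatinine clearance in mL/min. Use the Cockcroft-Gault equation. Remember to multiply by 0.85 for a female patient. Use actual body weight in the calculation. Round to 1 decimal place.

70.3 mL/min

CrCl = (140 − 84) × 106.4 / (72 × 1) × 0.85 = 5958.4 / 72.00 × 0.85 ≈ 70.3 mL/min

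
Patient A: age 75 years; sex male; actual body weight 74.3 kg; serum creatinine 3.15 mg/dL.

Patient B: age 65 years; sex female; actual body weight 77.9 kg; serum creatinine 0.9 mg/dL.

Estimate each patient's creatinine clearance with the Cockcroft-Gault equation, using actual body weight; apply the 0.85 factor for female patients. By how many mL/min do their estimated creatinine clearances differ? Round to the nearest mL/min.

55 mL/min

Patient A: CrCl = (140 − 75) × 74.3 / (72 × 3.15) = 4829.5 / 226.80 ≈ 21.3 mL/min
Patient B: CrCl = (140 − 65) × 77.9 / (72 × 0.9) × 0.85 = 5842.5 / 64.80 × 0.85 ≈ 76.6 mL/min
|21.3 − 76.6| = 55.3 mL/min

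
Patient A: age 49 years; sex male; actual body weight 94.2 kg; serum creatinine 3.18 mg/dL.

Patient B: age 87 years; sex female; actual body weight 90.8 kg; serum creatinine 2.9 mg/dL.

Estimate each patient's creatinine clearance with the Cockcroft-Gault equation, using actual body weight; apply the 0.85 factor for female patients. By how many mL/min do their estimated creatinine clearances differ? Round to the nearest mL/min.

Patient A: CrCl = (140 − 49) × 94.2 / (72 × 3.18) = 8572.2 / 228.96 ≈ 37.4 mL/min
Patient B: CrCl = (140 − 87) × 90.8 / (72 × 2.9) × 0.85 = 4812.4 / 208.80 × 0.85 ≈ 19.6 mL/min
|37.4 − 19.6| = 17.8 mL/min

18 mL/min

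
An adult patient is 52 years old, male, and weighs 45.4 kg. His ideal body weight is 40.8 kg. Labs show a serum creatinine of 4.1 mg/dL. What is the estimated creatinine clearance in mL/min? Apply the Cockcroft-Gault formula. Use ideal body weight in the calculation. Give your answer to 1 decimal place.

CrCl = (140 − 52) × 40.8 / (72 × 4.1) = 3590.4 / 295.20 ≈ 12.2 mL/min

12.2 mL/min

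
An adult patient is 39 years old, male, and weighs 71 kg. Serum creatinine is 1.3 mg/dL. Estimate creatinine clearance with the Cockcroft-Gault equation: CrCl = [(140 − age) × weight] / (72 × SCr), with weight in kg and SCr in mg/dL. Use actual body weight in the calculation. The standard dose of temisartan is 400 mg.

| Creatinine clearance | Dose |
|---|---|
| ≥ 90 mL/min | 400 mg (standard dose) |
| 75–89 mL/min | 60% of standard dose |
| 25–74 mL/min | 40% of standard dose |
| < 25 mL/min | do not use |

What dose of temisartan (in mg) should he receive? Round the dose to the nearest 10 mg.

CrCl = (140 − 39) × 71 / (72 × 1.3) = 7171.0 / 93.60 ≈ 76.6 mL/min
CrCl ≈ 77 mL/min → bracket 75–89 mL/min.
60% of 400 mg = 240 mg

240 mg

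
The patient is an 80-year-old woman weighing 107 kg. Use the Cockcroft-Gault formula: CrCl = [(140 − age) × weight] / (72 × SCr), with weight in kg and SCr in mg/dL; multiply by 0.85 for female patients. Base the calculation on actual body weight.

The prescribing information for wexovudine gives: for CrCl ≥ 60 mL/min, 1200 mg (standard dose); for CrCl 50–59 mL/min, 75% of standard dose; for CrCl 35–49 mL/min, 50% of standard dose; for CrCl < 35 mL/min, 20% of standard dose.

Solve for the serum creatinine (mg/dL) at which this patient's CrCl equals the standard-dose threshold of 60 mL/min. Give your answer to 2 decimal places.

Standard dose requires CrCl ≥ 60 mL/min.
Set (140 − 80) × 107 × 0.85 / (72 × SCr) = 60
SCr = (140 − 80) × 107 × 0.85 / (72 × 60) = 1.263 mg/dL

1.26 mg/dL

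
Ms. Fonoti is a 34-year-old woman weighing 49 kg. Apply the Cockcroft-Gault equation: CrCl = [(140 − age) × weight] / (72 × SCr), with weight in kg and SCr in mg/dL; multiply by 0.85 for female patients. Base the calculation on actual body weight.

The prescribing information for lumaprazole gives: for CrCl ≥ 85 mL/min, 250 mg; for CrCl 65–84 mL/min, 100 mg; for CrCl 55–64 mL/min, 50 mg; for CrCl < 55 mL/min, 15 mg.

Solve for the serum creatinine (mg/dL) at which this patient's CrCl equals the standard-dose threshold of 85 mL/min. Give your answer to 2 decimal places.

0.72 mg/dL

Standard dose requires CrCl ≥ 85 mL/min.
Set (140 − 34) × 49 × 0.85 / (72 × SCr) = 85
SCr = (140 − 34) × 49 × 0.85 / (72 × 85) = 0.721 mg/dL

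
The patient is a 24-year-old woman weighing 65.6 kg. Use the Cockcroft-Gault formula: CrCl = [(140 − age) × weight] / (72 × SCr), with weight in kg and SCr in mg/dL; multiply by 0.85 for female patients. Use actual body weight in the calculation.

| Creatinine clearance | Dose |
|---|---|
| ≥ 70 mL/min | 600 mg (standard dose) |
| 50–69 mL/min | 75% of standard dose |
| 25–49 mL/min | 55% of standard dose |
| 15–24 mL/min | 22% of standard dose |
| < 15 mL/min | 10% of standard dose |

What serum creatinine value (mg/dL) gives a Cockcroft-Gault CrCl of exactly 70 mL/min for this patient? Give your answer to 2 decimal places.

Standard dose requires CrCl ≥ 70 mL/min.
Set (140 − 24) × 65.6 × 0.85 / (72 × SCr) = 70
SCr = (140 − 24) × 65.6 × 0.85 / (72 × 70) = 1.283 mg/dL

1.28 mg/dL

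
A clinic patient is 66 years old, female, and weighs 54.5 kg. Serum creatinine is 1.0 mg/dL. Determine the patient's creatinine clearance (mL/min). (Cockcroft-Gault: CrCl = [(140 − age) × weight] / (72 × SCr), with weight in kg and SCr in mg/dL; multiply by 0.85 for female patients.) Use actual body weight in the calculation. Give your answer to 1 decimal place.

CrCl = (140 − 66) × 54.5 / (72 × 1) × 0.85 = 4033.0 / 72.00 × 0.85 ≈ 47.6 mL/min

47.6 mL/min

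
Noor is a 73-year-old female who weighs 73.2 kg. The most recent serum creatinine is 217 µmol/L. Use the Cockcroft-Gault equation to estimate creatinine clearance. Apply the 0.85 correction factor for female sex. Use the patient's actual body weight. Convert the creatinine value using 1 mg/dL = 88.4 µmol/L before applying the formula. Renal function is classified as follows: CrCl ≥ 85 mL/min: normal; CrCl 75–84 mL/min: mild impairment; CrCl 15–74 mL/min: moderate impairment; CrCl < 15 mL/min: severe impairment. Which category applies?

moderate impairment

SCr = 217 / 88.4 = 2.455 mg/dL
CrCl = (140 − 73) × 73.2 / (72 × 2.455) × 0.85 = 4904.4 / 176.76 × 0.85 ≈ 23.6 mL/min
24 mL/min falls in the 'moderate impairment' range.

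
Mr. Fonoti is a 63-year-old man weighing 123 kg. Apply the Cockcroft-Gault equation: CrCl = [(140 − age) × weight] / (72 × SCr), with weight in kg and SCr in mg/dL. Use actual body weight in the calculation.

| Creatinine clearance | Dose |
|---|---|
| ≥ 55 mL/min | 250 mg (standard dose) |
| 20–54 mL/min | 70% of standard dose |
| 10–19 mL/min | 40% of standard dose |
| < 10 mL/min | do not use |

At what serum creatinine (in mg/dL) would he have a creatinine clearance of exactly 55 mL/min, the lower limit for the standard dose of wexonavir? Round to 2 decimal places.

Standard dose requires CrCl ≥ 55 mL/min.
Set (140 − 63) × 123 / (72 × SCr) = 55
SCr = (140 − 63) × 123 / (72 × 55) = 2.392 mg/dL

2.39 mg/dL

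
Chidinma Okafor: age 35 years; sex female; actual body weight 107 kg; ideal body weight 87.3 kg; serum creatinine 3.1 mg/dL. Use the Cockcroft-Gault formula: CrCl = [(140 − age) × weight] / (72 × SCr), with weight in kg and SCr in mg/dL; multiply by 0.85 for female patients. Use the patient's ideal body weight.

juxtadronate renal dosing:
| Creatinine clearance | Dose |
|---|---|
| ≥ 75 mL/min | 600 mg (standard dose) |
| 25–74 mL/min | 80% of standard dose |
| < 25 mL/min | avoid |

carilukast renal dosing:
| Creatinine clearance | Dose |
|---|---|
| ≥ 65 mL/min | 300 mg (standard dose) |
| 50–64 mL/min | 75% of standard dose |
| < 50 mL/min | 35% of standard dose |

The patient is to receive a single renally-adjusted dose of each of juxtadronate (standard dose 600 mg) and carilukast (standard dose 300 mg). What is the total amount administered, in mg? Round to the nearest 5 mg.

CrCl = (140 − 35) × 87.3 / (72 × 3.1) × 0.85 = 9166.5 / 223.20 × 0.85 ≈ 34.9 mL/min
CrCl ≈ 35 mL/min.
juxtadronate: 25–74 mL/min → 80% of 600 mg = 480 mg.
carilukast: < 50 mL/min → 35% of 300 mg = 105 mg.
Total = 480 + 105 = 585 mg.

585 mg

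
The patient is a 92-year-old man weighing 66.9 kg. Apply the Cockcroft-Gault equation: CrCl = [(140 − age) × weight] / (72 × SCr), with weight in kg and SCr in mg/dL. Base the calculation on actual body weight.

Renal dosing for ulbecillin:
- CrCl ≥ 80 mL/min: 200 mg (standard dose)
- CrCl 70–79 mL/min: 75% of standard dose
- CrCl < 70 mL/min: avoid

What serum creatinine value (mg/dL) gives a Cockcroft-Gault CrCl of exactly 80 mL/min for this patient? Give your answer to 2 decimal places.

Standard dose requires CrCl ≥ 80 mL/min.
Set (140 − 92) × 66.9 / (72 × SCr) = 80
SCr = (140 − 92) × 66.9 / (72 × 80) = 0.557 mg/dL

0.56 mg/dL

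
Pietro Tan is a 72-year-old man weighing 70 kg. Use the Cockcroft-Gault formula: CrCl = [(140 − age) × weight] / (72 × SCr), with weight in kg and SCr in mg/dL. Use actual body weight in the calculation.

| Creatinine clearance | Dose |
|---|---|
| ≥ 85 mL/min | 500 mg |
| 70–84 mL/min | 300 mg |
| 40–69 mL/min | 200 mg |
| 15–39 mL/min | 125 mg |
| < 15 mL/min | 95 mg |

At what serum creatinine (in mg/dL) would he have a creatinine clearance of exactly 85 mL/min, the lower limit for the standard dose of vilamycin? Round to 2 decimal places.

Standard dose requires CrCl ≥ 85 mL/min.
Set (140 − 72) × 70 / (72 × SCr) = 85
SCr = (140 − 72) × 70 / (72 × 85) = 0.778 mg/dL

0.78 mg/dL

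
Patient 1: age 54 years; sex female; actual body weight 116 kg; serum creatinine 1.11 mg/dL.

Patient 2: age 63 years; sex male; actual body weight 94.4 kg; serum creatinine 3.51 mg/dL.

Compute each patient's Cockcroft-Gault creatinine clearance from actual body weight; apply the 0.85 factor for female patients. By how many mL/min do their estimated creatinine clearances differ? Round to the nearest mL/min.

77 mL/min

Patient 1: CrCl = (140 − 54) × 116 / (72 × 1.11) × 0.85 = 9976.0 / 79.92 × 0.85 ≈ 106.1 mL/min
Patient 2: CrCl = (140 − 63) × 94.4 / (72 × 3.51) = 7268.8 / 252.72 ≈ 28.8 mL/min
|106.1 − 28.8| = 77.3 mL/min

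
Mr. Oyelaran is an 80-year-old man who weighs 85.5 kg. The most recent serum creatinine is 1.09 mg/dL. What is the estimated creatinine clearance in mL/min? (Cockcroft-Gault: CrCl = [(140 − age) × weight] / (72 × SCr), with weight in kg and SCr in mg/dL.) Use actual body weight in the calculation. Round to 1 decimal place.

CrCl = (140 − 80) × 85.5 / (72 × 1.09) = 5130.0 / 78.48 ≈ 65.4 mL/min

65.4 mL/min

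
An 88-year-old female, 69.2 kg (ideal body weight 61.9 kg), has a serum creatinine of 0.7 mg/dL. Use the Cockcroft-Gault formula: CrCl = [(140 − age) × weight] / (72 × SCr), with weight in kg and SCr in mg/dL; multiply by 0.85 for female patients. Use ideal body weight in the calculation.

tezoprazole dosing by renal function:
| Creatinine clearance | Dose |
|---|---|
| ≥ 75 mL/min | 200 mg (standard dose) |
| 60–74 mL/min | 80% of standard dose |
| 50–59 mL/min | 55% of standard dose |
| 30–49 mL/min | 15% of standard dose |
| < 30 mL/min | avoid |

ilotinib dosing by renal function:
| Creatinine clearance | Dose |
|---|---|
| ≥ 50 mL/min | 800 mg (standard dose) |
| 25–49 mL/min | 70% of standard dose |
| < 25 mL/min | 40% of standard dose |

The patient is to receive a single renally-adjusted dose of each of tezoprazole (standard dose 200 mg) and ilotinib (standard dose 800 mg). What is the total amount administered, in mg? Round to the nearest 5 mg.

CrCl = (140 − 88) × 61.9 / (72 × 0.7) × 0.85 = 3218.8 / 50.40 × 0.85 ≈ 54.3 mL/min
CrCl ≈ 54 mL/min.
tezoprazole: 50–59 mL/min → 55% of 200 mg = 110 mg.
ilotinib: ≥ 50 mL/min → 100% of 800 mg = 800 mg.
Total = 110 + 800 = 910 mg.

910 mg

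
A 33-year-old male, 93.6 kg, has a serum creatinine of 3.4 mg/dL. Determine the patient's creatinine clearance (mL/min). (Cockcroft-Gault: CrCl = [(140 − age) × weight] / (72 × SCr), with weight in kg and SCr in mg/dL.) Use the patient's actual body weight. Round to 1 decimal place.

CrCl = (140 − 33) × 93.6 / (72 × 3.4) = 10015.2 / 244.80 ≈ 40.9 mL/min

40.9 mL/min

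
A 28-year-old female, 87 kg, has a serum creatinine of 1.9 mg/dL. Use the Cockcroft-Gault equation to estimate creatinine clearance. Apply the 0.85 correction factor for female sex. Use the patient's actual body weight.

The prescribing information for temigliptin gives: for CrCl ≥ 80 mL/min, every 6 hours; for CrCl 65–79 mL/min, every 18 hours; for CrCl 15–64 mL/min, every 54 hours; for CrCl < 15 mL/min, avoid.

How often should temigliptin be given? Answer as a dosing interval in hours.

CrCl = (140 − 28) × 87 / (72 × 1.9) × 0.85 = 9744.0 / 136.80 × 0.85 ≈ 60.5 mL/min
CrCl ≈ 61 mL/min → bracket 15–64 mL/min → every 54 hours.

every 54 hours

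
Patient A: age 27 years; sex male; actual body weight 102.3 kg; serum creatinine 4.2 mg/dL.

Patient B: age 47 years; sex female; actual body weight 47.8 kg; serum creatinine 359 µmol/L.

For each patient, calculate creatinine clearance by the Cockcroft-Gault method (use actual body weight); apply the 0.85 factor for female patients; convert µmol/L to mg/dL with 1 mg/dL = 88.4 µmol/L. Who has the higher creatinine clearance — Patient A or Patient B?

Patient A: CrCl = (140 − 27) × 102.3 / (72 × 4.2) = 11559.9 / 302.40 ≈ 38.2 mL/min
Patient B: SCr = 359 / 88.4 = 4.061 mg/dL
Patient B: CrCl = (140 − 47) × 47.8 / (72 × 4.061) × 0.85 = 4445.4 / 292.39 × 0.85 ≈ 12.9 mL/min
38.2 vs 12.9 mL/min → Patient A is higher.

Patient A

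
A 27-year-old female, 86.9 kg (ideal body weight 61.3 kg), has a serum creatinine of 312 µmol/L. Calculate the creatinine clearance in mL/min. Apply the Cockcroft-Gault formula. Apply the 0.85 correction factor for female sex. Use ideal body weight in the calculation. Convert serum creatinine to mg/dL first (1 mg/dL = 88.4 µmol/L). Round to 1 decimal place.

23.2 mL/min

SCr = 312 / 88.4 = 3.529 mg/dL
CrCl = (140 − 27) × 61.3 / (72 × 3.529) × 0.85 = 6926.9 / 254.09 × 0.85 ≈ 23.2 mL/min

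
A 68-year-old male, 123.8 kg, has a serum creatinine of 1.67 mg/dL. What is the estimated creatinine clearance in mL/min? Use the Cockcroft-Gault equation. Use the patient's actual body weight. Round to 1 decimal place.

CrCl = (140 − 68) × 123.8 / (72 × 1.67) = 8913.6 / 120.24 ≈ 74.1 mL/min

74.1 mL/min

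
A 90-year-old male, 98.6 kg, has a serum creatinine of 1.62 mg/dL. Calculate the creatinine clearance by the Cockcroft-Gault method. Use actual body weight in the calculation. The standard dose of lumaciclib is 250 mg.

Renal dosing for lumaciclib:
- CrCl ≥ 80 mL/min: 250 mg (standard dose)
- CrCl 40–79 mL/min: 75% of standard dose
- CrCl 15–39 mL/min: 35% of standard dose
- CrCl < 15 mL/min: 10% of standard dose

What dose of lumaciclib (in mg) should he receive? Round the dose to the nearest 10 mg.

CrCl = (140 − 90) × 98.6 / (72 × 1.62) = 4930.0 / 116.64 ≈ 42.3 mL/min
CrCl ≈ 42 mL/min → bracket 40–79 mL/min.
75% of 250 mg = 187.5 mg → 190 mg

190 mg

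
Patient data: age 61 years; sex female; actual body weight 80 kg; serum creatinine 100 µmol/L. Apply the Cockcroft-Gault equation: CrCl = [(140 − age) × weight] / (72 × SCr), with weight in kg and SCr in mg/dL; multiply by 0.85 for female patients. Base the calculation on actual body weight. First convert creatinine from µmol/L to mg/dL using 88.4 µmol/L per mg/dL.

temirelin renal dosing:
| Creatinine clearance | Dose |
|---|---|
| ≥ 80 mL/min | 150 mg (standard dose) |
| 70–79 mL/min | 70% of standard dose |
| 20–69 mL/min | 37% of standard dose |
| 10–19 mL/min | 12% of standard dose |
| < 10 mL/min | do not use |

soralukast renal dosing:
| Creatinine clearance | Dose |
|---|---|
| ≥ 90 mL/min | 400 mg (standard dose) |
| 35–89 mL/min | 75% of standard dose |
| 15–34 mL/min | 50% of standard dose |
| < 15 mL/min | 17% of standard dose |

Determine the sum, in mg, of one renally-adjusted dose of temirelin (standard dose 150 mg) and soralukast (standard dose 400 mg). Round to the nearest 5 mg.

SCr = 100 / 88.4 = 1.131 mg/dL
CrCl = (140 − 61) × 80 / (72 × 1.131) × 0.85 = 6320.0 / 81.43 × 0.85 ≈ 66.0 mL/min
CrCl ≈ 66 mL/min.
temirelin: 20–69 mL/min → 37% of 150 mg = 55.5 mg.
soralukast: 35–89 mL/min → 75% of 400 mg = 300 mg.
Total = 55.5 + 300 = 355.5 mg.

355 mg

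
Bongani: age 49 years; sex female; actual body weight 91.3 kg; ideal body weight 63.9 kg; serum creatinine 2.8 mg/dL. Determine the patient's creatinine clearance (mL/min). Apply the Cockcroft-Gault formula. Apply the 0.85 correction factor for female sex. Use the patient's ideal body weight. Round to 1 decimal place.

24.5 mL/min

CrCl = (140 − 49) × 63.9 / (72 × 2.8) × 0.85 = 5814.9 / 201.60 × 0.85 ≈ 24.5 mL/min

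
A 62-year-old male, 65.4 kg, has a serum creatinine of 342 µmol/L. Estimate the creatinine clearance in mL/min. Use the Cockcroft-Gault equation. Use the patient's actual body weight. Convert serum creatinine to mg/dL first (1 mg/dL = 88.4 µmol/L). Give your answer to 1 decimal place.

18.3 mL/min

SCr = 342 / 88.4 = 3.869 mg/dL
CrCl = (140 − 62) × 65.4 / (72 × 3.869) = 5101.2 / 278.57 ≈ 18.3 mL/min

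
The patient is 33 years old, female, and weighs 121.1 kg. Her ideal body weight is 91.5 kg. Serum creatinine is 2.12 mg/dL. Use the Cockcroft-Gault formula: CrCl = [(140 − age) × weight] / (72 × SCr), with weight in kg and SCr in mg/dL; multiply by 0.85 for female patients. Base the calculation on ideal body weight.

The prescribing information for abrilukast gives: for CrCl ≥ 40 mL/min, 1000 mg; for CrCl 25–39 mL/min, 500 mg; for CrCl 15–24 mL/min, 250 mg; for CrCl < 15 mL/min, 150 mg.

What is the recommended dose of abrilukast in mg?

1000 mg

CrCl = (140 − 33) × 91.5 / (72 × 2.12) × 0.85 = 9790.5 / 152.64 × 0.85 ≈ 54.5 mL/min
CrCl ≈ 55 mL/min → bracket ≥ 40 mL/min.
Dose for this bracket: 1000 mg.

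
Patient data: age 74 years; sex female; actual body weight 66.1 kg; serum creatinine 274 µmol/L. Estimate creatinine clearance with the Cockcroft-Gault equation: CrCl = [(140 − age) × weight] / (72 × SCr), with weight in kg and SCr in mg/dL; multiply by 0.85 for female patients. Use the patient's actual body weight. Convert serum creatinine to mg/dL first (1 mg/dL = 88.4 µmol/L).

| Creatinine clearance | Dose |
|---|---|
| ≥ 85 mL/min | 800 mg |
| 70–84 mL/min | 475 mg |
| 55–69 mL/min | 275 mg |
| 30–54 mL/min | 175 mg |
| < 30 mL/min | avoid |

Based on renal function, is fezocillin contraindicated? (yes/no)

yes

SCr = 274 / 88.4 = 3.1 mg/dL
CrCl = (140 − 74) × 66.1 / (72 × 3.1) × 0.85 = 4362.6 / 223.20 × 0.85 ≈ 16.6 mL/min
CrCl ≈ 17 mL/min, which is < 30 mL/min.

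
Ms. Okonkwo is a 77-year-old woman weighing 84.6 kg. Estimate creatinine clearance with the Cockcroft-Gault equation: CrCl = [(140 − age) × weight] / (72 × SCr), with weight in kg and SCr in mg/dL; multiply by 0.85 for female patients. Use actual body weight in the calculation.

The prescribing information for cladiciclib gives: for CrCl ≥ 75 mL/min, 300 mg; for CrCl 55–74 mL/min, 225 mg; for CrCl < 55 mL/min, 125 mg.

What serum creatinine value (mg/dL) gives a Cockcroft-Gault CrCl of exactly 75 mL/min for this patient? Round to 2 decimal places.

0.84 mg/dL

Standard dose requires CrCl ≥ 75 mL/min.
Set (140 − 77) × 84.6 × 0.85 / (72 × SCr) = 75
SCr = (140 − 77) × 84.6 × 0.85 / (72 × 75) = 0.839 mg/dL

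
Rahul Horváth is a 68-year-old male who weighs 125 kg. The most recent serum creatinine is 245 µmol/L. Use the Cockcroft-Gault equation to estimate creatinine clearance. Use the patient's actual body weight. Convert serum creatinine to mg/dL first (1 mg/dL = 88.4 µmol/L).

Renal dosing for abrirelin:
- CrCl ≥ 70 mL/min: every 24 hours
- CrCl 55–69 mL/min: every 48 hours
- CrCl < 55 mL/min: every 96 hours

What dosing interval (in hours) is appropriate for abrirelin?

every 96 hours

SCr = 245 / 88.4 = 2.771 mg/dL
CrCl = (140 − 68) × 125 / (72 × 2.771) = 9000.0 / 199.51 ≈ 45.1 mL/min
CrCl ≈ 45 mL/min → bracket < 55 mL/min → every 96 hours.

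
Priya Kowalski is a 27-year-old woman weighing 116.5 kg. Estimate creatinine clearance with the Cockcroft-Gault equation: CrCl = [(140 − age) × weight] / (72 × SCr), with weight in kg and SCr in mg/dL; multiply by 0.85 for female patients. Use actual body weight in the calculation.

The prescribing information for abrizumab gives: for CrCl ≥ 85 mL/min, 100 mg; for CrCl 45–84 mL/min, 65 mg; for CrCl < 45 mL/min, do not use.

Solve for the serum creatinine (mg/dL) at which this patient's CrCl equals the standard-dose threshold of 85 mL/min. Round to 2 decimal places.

Standard dose requires CrCl ≥ 85 mL/min.
Set (140 − 27) × 116.5 × 0.85 / (72 × SCr) = 85
SCr = (140 − 27) × 116.5 × 0.85 / (72 × 85) = 1.828 mg/dL

1.83 mg/dL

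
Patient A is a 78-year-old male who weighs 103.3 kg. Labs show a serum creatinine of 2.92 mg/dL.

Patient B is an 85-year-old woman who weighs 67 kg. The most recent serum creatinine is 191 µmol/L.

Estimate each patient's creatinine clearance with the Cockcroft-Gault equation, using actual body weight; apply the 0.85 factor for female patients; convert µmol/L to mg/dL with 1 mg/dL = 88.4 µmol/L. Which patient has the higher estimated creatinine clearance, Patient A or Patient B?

Patient A: CrCl = (140 − 78) × 103.3 / (72 × 2.92) = 6404.6 / 210.24 ≈ 30.5 mL/min
Patient B: SCr = 191 / 88.4 = 2.161 mg/dL
Patient B: CrCl = (140 − 85) × 67 / (72 × 2.161) × 0.85 = 3685.0 / 155.59 × 0.85 ≈ 20.1 mL/min
30.5 vs 20.1 mL/min → Patient A is higher.

Patient A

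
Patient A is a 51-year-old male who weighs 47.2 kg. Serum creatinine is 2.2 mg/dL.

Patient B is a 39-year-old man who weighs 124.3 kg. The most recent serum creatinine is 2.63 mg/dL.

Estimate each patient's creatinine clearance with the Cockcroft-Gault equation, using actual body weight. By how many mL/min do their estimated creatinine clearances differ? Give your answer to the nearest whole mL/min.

Patient A: CrCl = (140 − 51) × 47.2 / (72 × 2.2) = 4200.8 / 158.40 ≈ 26.5 mL/min
Patient B: CrCl = (140 − 39) × 124.3 / (72 × 2.63) = 12554.3 / 189.36 ≈ 66.3 mL/min
|26.5 − 66.3| = 39.8 mL/min

40 mL/min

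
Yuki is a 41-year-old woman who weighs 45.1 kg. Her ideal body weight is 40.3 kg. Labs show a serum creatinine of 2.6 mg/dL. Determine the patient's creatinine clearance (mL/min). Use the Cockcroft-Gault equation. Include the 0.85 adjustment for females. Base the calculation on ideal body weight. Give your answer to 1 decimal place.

18.1 mL/min

CrCl = (140 − 41) × 40.3 / (72 × 2.6) × 0.85 = 3989.7 / 187.20 × 0.85 ≈ 18.1 mL/min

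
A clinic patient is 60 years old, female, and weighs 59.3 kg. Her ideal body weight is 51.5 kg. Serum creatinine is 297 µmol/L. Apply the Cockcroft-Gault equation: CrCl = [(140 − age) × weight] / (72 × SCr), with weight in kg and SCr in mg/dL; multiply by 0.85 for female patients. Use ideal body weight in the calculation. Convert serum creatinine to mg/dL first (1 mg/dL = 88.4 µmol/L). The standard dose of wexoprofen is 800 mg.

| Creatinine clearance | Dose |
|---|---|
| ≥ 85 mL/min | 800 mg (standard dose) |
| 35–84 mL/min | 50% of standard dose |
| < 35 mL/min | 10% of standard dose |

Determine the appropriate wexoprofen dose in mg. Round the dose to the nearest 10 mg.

80 mg

SCr = 297 / 88.4 = 3.36 mg/dL
CrCl = (140 − 60) × 51.5 / (72 × 3.36) × 0.85 = 4120.0 / 241.92 × 0.85 ≈ 14.5 mL/min
CrCl ≈ 14 mL/min → bracket < 35 mL/min.
10% of 800 mg = 80 mg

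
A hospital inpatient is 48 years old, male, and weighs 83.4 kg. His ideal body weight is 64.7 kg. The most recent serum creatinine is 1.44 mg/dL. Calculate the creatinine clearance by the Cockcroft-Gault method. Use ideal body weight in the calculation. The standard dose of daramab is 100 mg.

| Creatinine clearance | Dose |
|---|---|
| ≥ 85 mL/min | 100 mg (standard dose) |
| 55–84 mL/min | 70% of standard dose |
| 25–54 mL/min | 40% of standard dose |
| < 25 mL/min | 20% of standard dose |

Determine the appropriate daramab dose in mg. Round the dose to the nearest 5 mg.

70 mg

CrCl = (140 − 48) × 64.7 / (72 × 1.44) = 5952.4 / 103.68 ≈ 57.4 mL/min
CrCl ≈ 57 mL/min → bracket 55–84 mL/min.
70% of 100 mg = 70 mg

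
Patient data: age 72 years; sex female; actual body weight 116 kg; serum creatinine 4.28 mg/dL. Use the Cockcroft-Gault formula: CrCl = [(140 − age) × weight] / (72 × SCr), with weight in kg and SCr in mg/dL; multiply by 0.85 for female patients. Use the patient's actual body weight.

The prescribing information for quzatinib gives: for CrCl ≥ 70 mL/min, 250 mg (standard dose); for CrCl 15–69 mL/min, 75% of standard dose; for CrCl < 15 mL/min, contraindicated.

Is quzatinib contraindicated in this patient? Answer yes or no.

CrCl = (140 − 72) × 116 / (72 × 4.28) × 0.85 = 7888.0 / 308.16 × 0.85 ≈ 21.8 mL/min
CrCl ≈ 22 mL/min, which is ≥ 15 mL/min.

no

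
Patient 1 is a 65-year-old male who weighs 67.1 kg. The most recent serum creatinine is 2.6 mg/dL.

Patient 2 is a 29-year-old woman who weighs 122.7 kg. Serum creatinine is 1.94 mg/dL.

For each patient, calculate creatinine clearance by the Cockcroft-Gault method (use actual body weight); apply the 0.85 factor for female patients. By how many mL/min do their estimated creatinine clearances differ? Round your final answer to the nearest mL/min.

Patient 1: CrCl = (140 − 65) × 67.1 / (72 × 2.6) = 5032.5 / 187.20 ≈ 26.9 mL/min
Patient 2: CrCl = (140 − 29) × 122.7 / (72 × 1.94) × 0.85 = 13619.7 / 139.68 × 0.85 ≈ 82.9 mL/min
|26.9 − 82.9| = 56.0 mL/min

56 mL/min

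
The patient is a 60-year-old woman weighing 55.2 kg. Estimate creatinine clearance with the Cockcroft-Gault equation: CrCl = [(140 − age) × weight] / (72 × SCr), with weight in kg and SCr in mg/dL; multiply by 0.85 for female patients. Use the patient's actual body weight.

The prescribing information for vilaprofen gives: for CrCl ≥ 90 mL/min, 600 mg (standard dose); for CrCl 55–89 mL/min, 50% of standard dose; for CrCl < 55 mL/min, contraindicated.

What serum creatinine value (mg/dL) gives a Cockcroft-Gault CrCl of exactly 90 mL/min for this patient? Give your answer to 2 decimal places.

Standard dose requires CrCl ≥ 90 mL/min.
Set (140 − 60) × 55.2 × 0.85 / (72 × SCr) = 90
SCr = (140 − 60) × 55.2 × 0.85 / (72 × 90) = 0.579 mg/dL

0.58 mg/dL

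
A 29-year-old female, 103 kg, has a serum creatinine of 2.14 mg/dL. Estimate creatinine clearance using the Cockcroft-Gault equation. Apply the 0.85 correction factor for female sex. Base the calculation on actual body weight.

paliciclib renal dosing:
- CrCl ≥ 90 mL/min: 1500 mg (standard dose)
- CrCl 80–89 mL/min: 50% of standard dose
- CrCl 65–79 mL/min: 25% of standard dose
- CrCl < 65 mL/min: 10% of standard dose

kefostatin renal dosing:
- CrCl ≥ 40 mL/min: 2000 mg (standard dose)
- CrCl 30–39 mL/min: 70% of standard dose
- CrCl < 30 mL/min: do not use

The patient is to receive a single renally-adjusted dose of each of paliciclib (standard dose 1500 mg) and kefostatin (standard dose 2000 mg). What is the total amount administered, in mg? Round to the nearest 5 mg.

CrCl = (140 − 29) × 103 / (72 × 2.14) × 0.85 = 11433.0 / 154.08 × 0.85 ≈ 63.1 mL/min
CrCl ≈ 63 mL/min.
paliciclib: < 65 mL/min → 10% of 1500 mg = 150 mg.
kefostatin: ≥ 40 mL/min → 100% of 2000 mg = 2000 mg.
Total = 150 + 2000 = 2150 mg.

2150 mg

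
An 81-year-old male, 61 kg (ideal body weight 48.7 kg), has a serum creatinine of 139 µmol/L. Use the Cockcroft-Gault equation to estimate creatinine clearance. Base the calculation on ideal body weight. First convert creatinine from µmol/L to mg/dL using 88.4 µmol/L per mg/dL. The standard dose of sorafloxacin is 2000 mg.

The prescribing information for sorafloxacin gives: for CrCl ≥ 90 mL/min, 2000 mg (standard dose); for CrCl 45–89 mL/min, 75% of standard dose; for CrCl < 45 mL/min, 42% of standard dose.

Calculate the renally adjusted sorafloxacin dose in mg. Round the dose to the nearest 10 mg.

SCr = 139 / 88.4 = 1.572 mg/dL
CrCl = (140 − 81) × 48.7 / (72 × 1.572) = 2873.3 / 113.18 ≈ 25.4 mL/min
CrCl ≈ 25 mL/min → bracket < 45 mL/min.
42% of 2000 mg = 840 mg

840 mg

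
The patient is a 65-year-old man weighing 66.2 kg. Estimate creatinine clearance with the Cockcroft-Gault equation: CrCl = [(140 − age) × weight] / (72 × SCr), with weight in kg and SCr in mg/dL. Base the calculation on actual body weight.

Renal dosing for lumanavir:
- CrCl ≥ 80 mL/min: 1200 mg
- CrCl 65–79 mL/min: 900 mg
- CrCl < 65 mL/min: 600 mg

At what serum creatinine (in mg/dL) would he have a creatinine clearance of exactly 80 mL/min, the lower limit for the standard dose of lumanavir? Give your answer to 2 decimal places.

Standard dose requires CrCl ≥ 80 mL/min.
Set (140 − 65) × 66.2 / (72 × SCr) = 80
SCr = (140 − 65) × 66.2 / (72 × 80) = 0.862 mg/dL

0.86 mg/dL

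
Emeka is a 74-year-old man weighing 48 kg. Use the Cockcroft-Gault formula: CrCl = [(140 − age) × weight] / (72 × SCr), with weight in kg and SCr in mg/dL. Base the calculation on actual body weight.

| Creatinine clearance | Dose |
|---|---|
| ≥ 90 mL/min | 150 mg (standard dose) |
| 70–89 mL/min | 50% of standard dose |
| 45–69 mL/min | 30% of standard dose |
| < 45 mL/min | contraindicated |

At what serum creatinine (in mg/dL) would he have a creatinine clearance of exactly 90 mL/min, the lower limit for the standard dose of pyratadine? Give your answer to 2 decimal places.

0.49 mg/dL

Standard dose requires CrCl ≥ 90 mL/min.
Set (140 − 74) × 48 / (72 × SCr) = 90
SCr = (140 − 74) × 48 / (72 × 90) = 0.489 mg/dL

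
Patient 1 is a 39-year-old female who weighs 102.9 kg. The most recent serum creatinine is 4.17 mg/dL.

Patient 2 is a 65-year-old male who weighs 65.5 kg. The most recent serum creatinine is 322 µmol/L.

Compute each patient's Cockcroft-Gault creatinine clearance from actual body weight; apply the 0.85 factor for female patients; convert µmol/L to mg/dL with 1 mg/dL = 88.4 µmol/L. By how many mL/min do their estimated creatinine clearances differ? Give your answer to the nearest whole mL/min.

11 mL/min

Patient 1: CrCl = (140 − 39) × 102.9 / (72 × 4.17) × 0.85 = 10392.9 / 300.24 × 0.85 ≈ 29.4 mL/min
Patient 2: SCr = 322 / 88.4 = 3.643 mg/dL
Patient 2: CrCl = (140 − 65) × 65.5 / (72 × 3.643) = 4912.5 / 262.30 ≈ 18.7 mL/min
|29.4 − 18.7| = 10.7 mL/min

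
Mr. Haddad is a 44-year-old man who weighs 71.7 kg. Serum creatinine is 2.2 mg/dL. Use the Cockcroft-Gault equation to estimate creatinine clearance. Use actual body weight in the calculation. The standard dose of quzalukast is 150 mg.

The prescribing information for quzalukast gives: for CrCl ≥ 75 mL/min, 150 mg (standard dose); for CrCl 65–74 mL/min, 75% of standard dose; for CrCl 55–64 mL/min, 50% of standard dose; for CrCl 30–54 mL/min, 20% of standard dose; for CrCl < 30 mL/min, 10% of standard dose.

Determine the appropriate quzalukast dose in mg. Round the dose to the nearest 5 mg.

30 mg

CrCl = (140 − 44) × 71.7 / (72 × 2.2) = 6883.2 / 158.40 ≈ 43.5 mL/min
CrCl ≈ 43 mL/min → bracket 30–54 mL/min.
20% of 150 mg = 30 mg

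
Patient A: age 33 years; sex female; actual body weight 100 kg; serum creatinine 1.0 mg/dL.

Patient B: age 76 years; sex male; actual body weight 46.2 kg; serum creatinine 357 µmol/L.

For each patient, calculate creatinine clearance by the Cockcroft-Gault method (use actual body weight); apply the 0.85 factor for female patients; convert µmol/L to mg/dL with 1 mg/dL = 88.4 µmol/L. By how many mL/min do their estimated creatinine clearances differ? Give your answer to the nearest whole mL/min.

Patient A: CrCl = (140 − 33) × 100 / (72 × 1) × 0.85 = 10700.0 / 72.00 × 0.85 ≈ 126.3 mL/min
Patient B: SCr = 357 / 88.4 = 4.038 mg/dL
Patient B: CrCl = (140 − 76) × 46.2 / (72 × 4.038) = 2956.8 / 290.74 ≈ 10.2 mL/min
|126.3 − 10.2| = 116.1 mL/min

116 mL/min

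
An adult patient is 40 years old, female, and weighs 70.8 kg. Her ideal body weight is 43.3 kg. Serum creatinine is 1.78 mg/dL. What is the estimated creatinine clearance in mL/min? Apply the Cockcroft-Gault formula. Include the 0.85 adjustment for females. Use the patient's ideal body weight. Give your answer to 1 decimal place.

CrCl = (140 − 40) × 43.3 / (72 × 1.78) × 0.85 = 4330.0 / 128.16 × 0.85 ≈ 28.7 mL/min

28.7 mL/min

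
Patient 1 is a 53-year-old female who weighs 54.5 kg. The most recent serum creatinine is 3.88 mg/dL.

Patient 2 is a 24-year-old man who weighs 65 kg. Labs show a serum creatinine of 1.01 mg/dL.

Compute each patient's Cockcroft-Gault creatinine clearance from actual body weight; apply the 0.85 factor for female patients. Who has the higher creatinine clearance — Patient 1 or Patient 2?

Patient 2

Patient 1: CrCl = (140 − 53) × 54.5 / (72 × 3.88) × 0.85 = 4741.5 / 279.36 × 0.85 ≈ 14.4 mL/min
Patient 2: CrCl = (140 − 24) × 65 / (72 × 1.01) = 7540.0 / 72.72 ≈ 103.7 mL/min
14.4 vs 103.7 mL/min → Patient 2 is higher.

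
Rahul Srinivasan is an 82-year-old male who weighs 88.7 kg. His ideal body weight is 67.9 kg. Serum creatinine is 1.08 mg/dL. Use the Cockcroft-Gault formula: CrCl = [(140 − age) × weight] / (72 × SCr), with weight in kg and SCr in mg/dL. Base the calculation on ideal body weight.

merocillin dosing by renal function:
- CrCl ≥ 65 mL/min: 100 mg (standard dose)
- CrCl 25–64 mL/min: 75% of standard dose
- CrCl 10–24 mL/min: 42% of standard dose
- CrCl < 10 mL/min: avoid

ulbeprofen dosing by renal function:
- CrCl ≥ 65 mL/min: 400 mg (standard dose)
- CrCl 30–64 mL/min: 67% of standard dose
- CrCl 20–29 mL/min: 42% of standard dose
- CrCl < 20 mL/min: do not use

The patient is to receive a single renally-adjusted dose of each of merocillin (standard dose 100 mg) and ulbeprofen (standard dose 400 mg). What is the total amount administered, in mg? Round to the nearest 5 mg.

CrCl = (140 − 82) × 67.9 / (72 × 1.08) = 3938.2 / 77.76 ≈ 50.6 mL/min
CrCl ≈ 51 mL/min.
merocillin: 25–64 mL/min → 75% of 100 mg = 75 mg.
ulbeprofen: 30–64 mL/min → 67% of 400 mg = 268 mg.
Total = 75 + 268 = 343 mg.

345 mg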